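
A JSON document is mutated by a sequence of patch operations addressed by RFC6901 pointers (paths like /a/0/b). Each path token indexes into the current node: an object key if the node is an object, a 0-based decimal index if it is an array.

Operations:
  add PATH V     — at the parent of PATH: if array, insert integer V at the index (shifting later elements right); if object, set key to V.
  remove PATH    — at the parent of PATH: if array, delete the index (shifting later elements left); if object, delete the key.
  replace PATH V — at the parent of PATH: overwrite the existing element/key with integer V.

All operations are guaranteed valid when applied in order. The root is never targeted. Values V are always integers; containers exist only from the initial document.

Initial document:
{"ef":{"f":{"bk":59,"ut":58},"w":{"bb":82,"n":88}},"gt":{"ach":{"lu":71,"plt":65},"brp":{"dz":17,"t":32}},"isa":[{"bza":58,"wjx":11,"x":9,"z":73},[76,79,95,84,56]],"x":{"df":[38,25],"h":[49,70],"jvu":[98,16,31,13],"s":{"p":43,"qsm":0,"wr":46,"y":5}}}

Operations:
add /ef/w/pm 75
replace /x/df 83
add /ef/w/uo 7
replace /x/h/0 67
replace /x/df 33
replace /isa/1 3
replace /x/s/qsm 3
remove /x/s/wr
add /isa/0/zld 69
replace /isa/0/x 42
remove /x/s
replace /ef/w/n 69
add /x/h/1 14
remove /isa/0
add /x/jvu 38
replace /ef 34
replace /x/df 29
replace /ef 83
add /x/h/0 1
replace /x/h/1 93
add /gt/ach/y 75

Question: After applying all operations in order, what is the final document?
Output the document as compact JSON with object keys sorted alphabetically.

After op 1 (add /ef/w/pm 75): {"ef":{"f":{"bk":59,"ut":58},"w":{"bb":82,"n":88,"pm":75}},"gt":{"ach":{"lu":71,"plt":65},"brp":{"dz":17,"t":32}},"isa":[{"bza":58,"wjx":11,"x":9,"z":73},[76,79,95,84,56]],"x":{"df":[38,25],"h":[49,70],"jvu":[98,16,31,13],"s":{"p":43,"qsm":0,"wr":46,"y":5}}}
After op 2 (replace /x/df 83): {"ef":{"f":{"bk":59,"ut":58},"w":{"bb":82,"n":88,"pm":75}},"gt":{"ach":{"lu":71,"plt":65},"brp":{"dz":17,"t":32}},"isa":[{"bza":58,"wjx":11,"x":9,"z":73},[76,79,95,84,56]],"x":{"df":83,"h":[49,70],"jvu":[98,16,31,13],"s":{"p":43,"qsm":0,"wr":46,"y":5}}}
After op 3 (add /ef/w/uo 7): {"ef":{"f":{"bk":59,"ut":58},"w":{"bb":82,"n":88,"pm":75,"uo":7}},"gt":{"ach":{"lu":71,"plt":65},"brp":{"dz":17,"t":32}},"isa":[{"bza":58,"wjx":11,"x":9,"z":73},[76,79,95,84,56]],"x":{"df":83,"h":[49,70],"jvu":[98,16,31,13],"s":{"p":43,"qsm":0,"wr":46,"y":5}}}
After op 4 (replace /x/h/0 67): {"ef":{"f":{"bk":59,"ut":58},"w":{"bb":82,"n":88,"pm":75,"uo":7}},"gt":{"ach":{"lu":71,"plt":65},"brp":{"dz":17,"t":32}},"isa":[{"bza":58,"wjx":11,"x":9,"z":73},[76,79,95,84,56]],"x":{"df":83,"h":[67,70],"jvu":[98,16,31,13],"s":{"p":43,"qsm":0,"wr":46,"y":5}}}
After op 5 (replace /x/df 33): {"ef":{"f":{"bk":59,"ut":58},"w":{"bb":82,"n":88,"pm":75,"uo":7}},"gt":{"ach":{"lu":71,"plt":65},"brp":{"dz":17,"t":32}},"isa":[{"bza":58,"wjx":11,"x":9,"z":73},[76,79,95,84,56]],"x":{"df":33,"h":[67,70],"jvu":[98,16,31,13],"s":{"p":43,"qsm":0,"wr":46,"y":5}}}
After op 6 (replace /isa/1 3): {"ef":{"f":{"bk":59,"ut":58},"w":{"bb":82,"n":88,"pm":75,"uo":7}},"gt":{"ach":{"lu":71,"plt":65},"brp":{"dz":17,"t":32}},"isa":[{"bza":58,"wjx":11,"x":9,"z":73},3],"x":{"df":33,"h":[67,70],"jvu":[98,16,31,13],"s":{"p":43,"qsm":0,"wr":46,"y":5}}}
After op 7 (replace /x/s/qsm 3): {"ef":{"f":{"bk":59,"ut":58},"w":{"bb":82,"n":88,"pm":75,"uo":7}},"gt":{"ach":{"lu":71,"plt":65},"brp":{"dz":17,"t":32}},"isa":[{"bza":58,"wjx":11,"x":9,"z":73},3],"x":{"df":33,"h":[67,70],"jvu":[98,16,31,13],"s":{"p":43,"qsm":3,"wr":46,"y":5}}}
After op 8 (remove /x/s/wr): {"ef":{"f":{"bk":59,"ut":58},"w":{"bb":82,"n":88,"pm":75,"uo":7}},"gt":{"ach":{"lu":71,"plt":65},"brp":{"dz":17,"t":32}},"isa":[{"bza":58,"wjx":11,"x":9,"z":73},3],"x":{"df":33,"h":[67,70],"jvu":[98,16,31,13],"s":{"p":43,"qsm":3,"y":5}}}
After op 9 (add /isa/0/zld 69): {"ef":{"f":{"bk":59,"ut":58},"w":{"bb":82,"n":88,"pm":75,"uo":7}},"gt":{"ach":{"lu":71,"plt":65},"brp":{"dz":17,"t":32}},"isa":[{"bza":58,"wjx":11,"x":9,"z":73,"zld":69},3],"x":{"df":33,"h":[67,70],"jvu":[98,16,31,13],"s":{"p":43,"qsm":3,"y":5}}}
After op 10 (replace /isa/0/x 42): {"ef":{"f":{"bk":59,"ut":58},"w":{"bb":82,"n":88,"pm":75,"uo":7}},"gt":{"ach":{"lu":71,"plt":65},"brp":{"dz":17,"t":32}},"isa":[{"bza":58,"wjx":11,"x":42,"z":73,"zld":69},3],"x":{"df":33,"h":[67,70],"jvu":[98,16,31,13],"s":{"p":43,"qsm":3,"y":5}}}
After op 11 (remove /x/s): {"ef":{"f":{"bk":59,"ut":58},"w":{"bb":82,"n":88,"pm":75,"uo":7}},"gt":{"ach":{"lu":71,"plt":65},"brp":{"dz":17,"t":32}},"isa":[{"bza":58,"wjx":11,"x":42,"z":73,"zld":69},3],"x":{"df":33,"h":[67,70],"jvu":[98,16,31,13]}}
After op 12 (replace /ef/w/n 69): {"ef":{"f":{"bk":59,"ut":58},"w":{"bb":82,"n":69,"pm":75,"uo":7}},"gt":{"ach":{"lu":71,"plt":65},"brp":{"dz":17,"t":32}},"isa":[{"bza":58,"wjx":11,"x":42,"z":73,"zld":69},3],"x":{"df":33,"h":[67,70],"jvu":[98,16,31,13]}}
After op 13 (add /x/h/1 14): {"ef":{"f":{"bk":59,"ut":58},"w":{"bb":82,"n":69,"pm":75,"uo":7}},"gt":{"ach":{"lu":71,"plt":65},"brp":{"dz":17,"t":32}},"isa":[{"bza":58,"wjx":11,"x":42,"z":73,"zld":69},3],"x":{"df":33,"h":[67,14,70],"jvu":[98,16,31,13]}}
After op 14 (remove /isa/0): {"ef":{"f":{"bk":59,"ut":58},"w":{"bb":82,"n":69,"pm":75,"uo":7}},"gt":{"ach":{"lu":71,"plt":65},"brp":{"dz":17,"t":32}},"isa":[3],"x":{"df":33,"h":[67,14,70],"jvu":[98,16,31,13]}}
After op 15 (add /x/jvu 38): {"ef":{"f":{"bk":59,"ut":58},"w":{"bb":82,"n":69,"pm":75,"uo":7}},"gt":{"ach":{"lu":71,"plt":65},"brp":{"dz":17,"t":32}},"isa":[3],"x":{"df":33,"h":[67,14,70],"jvu":38}}
After op 16 (replace /ef 34): {"ef":34,"gt":{"ach":{"lu":71,"plt":65},"brp":{"dz":17,"t":32}},"isa":[3],"x":{"df":33,"h":[67,14,70],"jvu":38}}
After op 17 (replace /x/df 29): {"ef":34,"gt":{"ach":{"lu":71,"plt":65},"brp":{"dz":17,"t":32}},"isa":[3],"x":{"df":29,"h":[67,14,70],"jvu":38}}
After op 18 (replace /ef 83): {"ef":83,"gt":{"ach":{"lu":71,"plt":65},"brp":{"dz":17,"t":32}},"isa":[3],"x":{"df":29,"h":[67,14,70],"jvu":38}}
After op 19 (add /x/h/0 1): {"ef":83,"gt":{"ach":{"lu":71,"plt":65},"brp":{"dz":17,"t":32}},"isa":[3],"x":{"df":29,"h":[1,67,14,70],"jvu":38}}
After op 20 (replace /x/h/1 93): {"ef":83,"gt":{"ach":{"lu":71,"plt":65},"brp":{"dz":17,"t":32}},"isa":[3],"x":{"df":29,"h":[1,93,14,70],"jvu":38}}
After op 21 (add /gt/ach/y 75): {"ef":83,"gt":{"ach":{"lu":71,"plt":65,"y":75},"brp":{"dz":17,"t":32}},"isa":[3],"x":{"df":29,"h":[1,93,14,70],"jvu":38}}

Answer: {"ef":83,"gt":{"ach":{"lu":71,"plt":65,"y":75},"brp":{"dz":17,"t":32}},"isa":[3],"x":{"df":29,"h":[1,93,14,70],"jvu":38}}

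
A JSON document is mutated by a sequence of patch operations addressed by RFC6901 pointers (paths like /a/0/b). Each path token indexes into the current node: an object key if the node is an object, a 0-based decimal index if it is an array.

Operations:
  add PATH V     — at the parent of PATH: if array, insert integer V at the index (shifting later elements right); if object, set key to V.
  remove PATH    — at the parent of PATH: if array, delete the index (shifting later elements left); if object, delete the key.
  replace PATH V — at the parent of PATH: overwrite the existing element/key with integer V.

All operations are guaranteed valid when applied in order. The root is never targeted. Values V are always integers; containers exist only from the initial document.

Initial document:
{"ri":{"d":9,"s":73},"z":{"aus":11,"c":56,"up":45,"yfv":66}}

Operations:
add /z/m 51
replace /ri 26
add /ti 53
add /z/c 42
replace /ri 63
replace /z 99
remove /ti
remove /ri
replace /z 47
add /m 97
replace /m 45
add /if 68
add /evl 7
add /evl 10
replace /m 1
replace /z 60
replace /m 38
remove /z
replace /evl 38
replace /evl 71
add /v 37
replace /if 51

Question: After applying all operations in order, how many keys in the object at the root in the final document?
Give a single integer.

Answer: 4

Derivation:
After op 1 (add /z/m 51): {"ri":{"d":9,"s":73},"z":{"aus":11,"c":56,"m":51,"up":45,"yfv":66}}
After op 2 (replace /ri 26): {"ri":26,"z":{"aus":11,"c":56,"m":51,"up":45,"yfv":66}}
After op 3 (add /ti 53): {"ri":26,"ti":53,"z":{"aus":11,"c":56,"m":51,"up":45,"yfv":66}}
After op 4 (add /z/c 42): {"ri":26,"ti":53,"z":{"aus":11,"c":42,"m":51,"up":45,"yfv":66}}
After op 5 (replace /ri 63): {"ri":63,"ti":53,"z":{"aus":11,"c":42,"m":51,"up":45,"yfv":66}}
After op 6 (replace /z 99): {"ri":63,"ti":53,"z":99}
After op 7 (remove /ti): {"ri":63,"z":99}
After op 8 (remove /ri): {"z":99}
After op 9 (replace /z 47): {"z":47}
After op 10 (add /m 97): {"m":97,"z":47}
After op 11 (replace /m 45): {"m":45,"z":47}
After op 12 (add /if 68): {"if":68,"m":45,"z":47}
After op 13 (add /evl 7): {"evl":7,"if":68,"m":45,"z":47}
After op 14 (add /evl 10): {"evl":10,"if":68,"m":45,"z":47}
After op 15 (replace /m 1): {"evl":10,"if":68,"m":1,"z":47}
After op 16 (replace /z 60): {"evl":10,"if":68,"m":1,"z":60}
After op 17 (replace /m 38): {"evl":10,"if":68,"m":38,"z":60}
After op 18 (remove /z): {"evl":10,"if":68,"m":38}
After op 19 (replace /evl 38): {"evl":38,"if":68,"m":38}
After op 20 (replace /evl 71): {"evl":71,"if":68,"m":38}
After op 21 (add /v 37): {"evl":71,"if":68,"m":38,"v":37}
After op 22 (replace /if 51): {"evl":71,"if":51,"m":38,"v":37}
Size at the root: 4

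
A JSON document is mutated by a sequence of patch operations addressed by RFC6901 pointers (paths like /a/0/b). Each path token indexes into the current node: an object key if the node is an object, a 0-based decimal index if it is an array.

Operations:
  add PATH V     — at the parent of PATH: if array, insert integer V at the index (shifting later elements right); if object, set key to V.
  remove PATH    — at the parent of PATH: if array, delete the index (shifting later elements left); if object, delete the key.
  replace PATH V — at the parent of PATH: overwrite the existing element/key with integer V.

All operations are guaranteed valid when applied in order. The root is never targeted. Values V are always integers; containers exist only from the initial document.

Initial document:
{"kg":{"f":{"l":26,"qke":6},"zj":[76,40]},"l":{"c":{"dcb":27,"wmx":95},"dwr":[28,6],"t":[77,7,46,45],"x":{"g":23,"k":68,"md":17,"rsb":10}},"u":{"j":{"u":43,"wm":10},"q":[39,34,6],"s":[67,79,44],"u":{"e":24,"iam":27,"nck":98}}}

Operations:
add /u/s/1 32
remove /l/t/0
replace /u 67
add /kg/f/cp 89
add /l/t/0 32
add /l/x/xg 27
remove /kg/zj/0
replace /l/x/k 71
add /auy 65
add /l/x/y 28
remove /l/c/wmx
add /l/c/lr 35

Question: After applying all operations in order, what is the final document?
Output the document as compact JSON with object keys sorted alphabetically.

Answer: {"auy":65,"kg":{"f":{"cp":89,"l":26,"qke":6},"zj":[40]},"l":{"c":{"dcb":27,"lr":35},"dwr":[28,6],"t":[32,7,46,45],"x":{"g":23,"k":71,"md":17,"rsb":10,"xg":27,"y":28}},"u":67}

Derivation:
After op 1 (add /u/s/1 32): {"kg":{"f":{"l":26,"qke":6},"zj":[76,40]},"l":{"c":{"dcb":27,"wmx":95},"dwr":[28,6],"t":[77,7,46,45],"x":{"g":23,"k":68,"md":17,"rsb":10}},"u":{"j":{"u":43,"wm":10},"q":[39,34,6],"s":[67,32,79,44],"u":{"e":24,"iam":27,"nck":98}}}
After op 2 (remove /l/t/0): {"kg":{"f":{"l":26,"qke":6},"zj":[76,40]},"l":{"c":{"dcb":27,"wmx":95},"dwr":[28,6],"t":[7,46,45],"x":{"g":23,"k":68,"md":17,"rsb":10}},"u":{"j":{"u":43,"wm":10},"q":[39,34,6],"s":[67,32,79,44],"u":{"e":24,"iam":27,"nck":98}}}
After op 3 (replace /u 67): {"kg":{"f":{"l":26,"qke":6},"zj":[76,40]},"l":{"c":{"dcb":27,"wmx":95},"dwr":[28,6],"t":[7,46,45],"x":{"g":23,"k":68,"md":17,"rsb":10}},"u":67}
After op 4 (add /kg/f/cp 89): {"kg":{"f":{"cp":89,"l":26,"qke":6},"zj":[76,40]},"l":{"c":{"dcb":27,"wmx":95},"dwr":[28,6],"t":[7,46,45],"x":{"g":23,"k":68,"md":17,"rsb":10}},"u":67}
After op 5 (add /l/t/0 32): {"kg":{"f":{"cp":89,"l":26,"qke":6},"zj":[76,40]},"l":{"c":{"dcb":27,"wmx":95},"dwr":[28,6],"t":[32,7,46,45],"x":{"g":23,"k":68,"md":17,"rsb":10}},"u":67}
After op 6 (add /l/x/xg 27): {"kg":{"f":{"cp":89,"l":26,"qke":6},"zj":[76,40]},"l":{"c":{"dcb":27,"wmx":95},"dwr":[28,6],"t":[32,7,46,45],"x":{"g":23,"k":68,"md":17,"rsb":10,"xg":27}},"u":67}
After op 7 (remove /kg/zj/0): {"kg":{"f":{"cp":89,"l":26,"qke":6},"zj":[40]},"l":{"c":{"dcb":27,"wmx":95},"dwr":[28,6],"t":[32,7,46,45],"x":{"g":23,"k":68,"md":17,"rsb":10,"xg":27}},"u":67}
After op 8 (replace /l/x/k 71): {"kg":{"f":{"cp":89,"l":26,"qke":6},"zj":[40]},"l":{"c":{"dcb":27,"wmx":95},"dwr":[28,6],"t":[32,7,46,45],"x":{"g":23,"k":71,"md":17,"rsb":10,"xg":27}},"u":67}
After op 9 (add /auy 65): {"auy":65,"kg":{"f":{"cp":89,"l":26,"qke":6},"zj":[40]},"l":{"c":{"dcb":27,"wmx":95},"dwr":[28,6],"t":[32,7,46,45],"x":{"g":23,"k":71,"md":17,"rsb":10,"xg":27}},"u":67}
After op 10 (add /l/x/y 28): {"auy":65,"kg":{"f":{"cp":89,"l":26,"qke":6},"zj":[40]},"l":{"c":{"dcb":27,"wmx":95},"dwr":[28,6],"t":[32,7,46,45],"x":{"g":23,"k":71,"md":17,"rsb":10,"xg":27,"y":28}},"u":67}
After op 11 (remove /l/c/wmx): {"auy":65,"kg":{"f":{"cp":89,"l":26,"qke":6},"zj":[40]},"l":{"c":{"dcb":27},"dwr":[28,6],"t":[32,7,46,45],"x":{"g":23,"k":71,"md":17,"rsb":10,"xg":27,"y":28}},"u":67}
After op 12 (add /l/c/lr 35): {"auy":65,"kg":{"f":{"cp":89,"l":26,"qke":6},"zj":[40]},"l":{"c":{"dcb":27,"lr":35},"dwr":[28,6],"t":[32,7,46,45],"x":{"g":23,"k":71,"md":17,"rsb":10,"xg":27,"y":28}},"u":67}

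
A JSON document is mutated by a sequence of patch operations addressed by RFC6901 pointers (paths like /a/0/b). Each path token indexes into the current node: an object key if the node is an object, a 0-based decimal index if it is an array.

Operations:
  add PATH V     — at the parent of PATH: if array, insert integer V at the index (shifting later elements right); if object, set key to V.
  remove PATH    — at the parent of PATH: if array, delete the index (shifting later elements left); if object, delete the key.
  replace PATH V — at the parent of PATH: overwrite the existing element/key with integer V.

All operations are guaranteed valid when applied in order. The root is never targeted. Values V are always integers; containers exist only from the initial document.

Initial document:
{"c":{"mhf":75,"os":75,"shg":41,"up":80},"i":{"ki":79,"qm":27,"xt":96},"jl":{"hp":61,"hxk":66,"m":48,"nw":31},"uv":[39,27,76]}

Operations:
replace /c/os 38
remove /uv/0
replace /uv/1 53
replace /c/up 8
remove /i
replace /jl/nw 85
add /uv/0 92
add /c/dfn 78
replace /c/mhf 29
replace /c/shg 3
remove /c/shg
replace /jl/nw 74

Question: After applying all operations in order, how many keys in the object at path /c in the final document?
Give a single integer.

After op 1 (replace /c/os 38): {"c":{"mhf":75,"os":38,"shg":41,"up":80},"i":{"ki":79,"qm":27,"xt":96},"jl":{"hp":61,"hxk":66,"m":48,"nw":31},"uv":[39,27,76]}
After op 2 (remove /uv/0): {"c":{"mhf":75,"os":38,"shg":41,"up":80},"i":{"ki":79,"qm":27,"xt":96},"jl":{"hp":61,"hxk":66,"m":48,"nw":31},"uv":[27,76]}
After op 3 (replace /uv/1 53): {"c":{"mhf":75,"os":38,"shg":41,"up":80},"i":{"ki":79,"qm":27,"xt":96},"jl":{"hp":61,"hxk":66,"m":48,"nw":31},"uv":[27,53]}
After op 4 (replace /c/up 8): {"c":{"mhf":75,"os":38,"shg":41,"up":8},"i":{"ki":79,"qm":27,"xt":96},"jl":{"hp":61,"hxk":66,"m":48,"nw":31},"uv":[27,53]}
After op 5 (remove /i): {"c":{"mhf":75,"os":38,"shg":41,"up":8},"jl":{"hp":61,"hxk":66,"m":48,"nw":31},"uv":[27,53]}
After op 6 (replace /jl/nw 85): {"c":{"mhf":75,"os":38,"shg":41,"up":8},"jl":{"hp":61,"hxk":66,"m":48,"nw":85},"uv":[27,53]}
After op 7 (add /uv/0 92): {"c":{"mhf":75,"os":38,"shg":41,"up":8},"jl":{"hp":61,"hxk":66,"m":48,"nw":85},"uv":[92,27,53]}
After op 8 (add /c/dfn 78): {"c":{"dfn":78,"mhf":75,"os":38,"shg":41,"up":8},"jl":{"hp":61,"hxk":66,"m":48,"nw":85},"uv":[92,27,53]}
After op 9 (replace /c/mhf 29): {"c":{"dfn":78,"mhf":29,"os":38,"shg":41,"up":8},"jl":{"hp":61,"hxk":66,"m":48,"nw":85},"uv":[92,27,53]}
After op 10 (replace /c/shg 3): {"c":{"dfn":78,"mhf":29,"os":38,"shg":3,"up":8},"jl":{"hp":61,"hxk":66,"m":48,"nw":85},"uv":[92,27,53]}
After op 11 (remove /c/shg): {"c":{"dfn":78,"mhf":29,"os":38,"up":8},"jl":{"hp":61,"hxk":66,"m":48,"nw":85},"uv":[92,27,53]}
After op 12 (replace /jl/nw 74): {"c":{"dfn":78,"mhf":29,"os":38,"up":8},"jl":{"hp":61,"hxk":66,"m":48,"nw":74},"uv":[92,27,53]}
Size at path /c: 4

Answer: 4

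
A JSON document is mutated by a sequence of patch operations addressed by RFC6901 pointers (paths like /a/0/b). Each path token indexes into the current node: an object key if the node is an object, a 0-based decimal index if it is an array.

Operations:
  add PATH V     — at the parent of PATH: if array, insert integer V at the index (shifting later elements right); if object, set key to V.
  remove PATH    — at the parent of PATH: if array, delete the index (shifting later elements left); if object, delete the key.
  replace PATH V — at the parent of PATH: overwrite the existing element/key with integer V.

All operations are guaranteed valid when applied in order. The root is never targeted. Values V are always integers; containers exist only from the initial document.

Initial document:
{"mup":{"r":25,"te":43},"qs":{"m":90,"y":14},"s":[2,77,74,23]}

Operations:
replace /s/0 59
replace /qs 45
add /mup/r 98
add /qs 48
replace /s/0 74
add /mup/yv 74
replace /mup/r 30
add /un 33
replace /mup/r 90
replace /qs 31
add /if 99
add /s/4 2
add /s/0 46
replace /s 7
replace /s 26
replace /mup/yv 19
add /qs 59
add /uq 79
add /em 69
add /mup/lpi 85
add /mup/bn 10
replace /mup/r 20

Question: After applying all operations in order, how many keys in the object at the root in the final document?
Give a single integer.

Answer: 7

Derivation:
After op 1 (replace /s/0 59): {"mup":{"r":25,"te":43},"qs":{"m":90,"y":14},"s":[59,77,74,23]}
After op 2 (replace /qs 45): {"mup":{"r":25,"te":43},"qs":45,"s":[59,77,74,23]}
After op 3 (add /mup/r 98): {"mup":{"r":98,"te":43},"qs":45,"s":[59,77,74,23]}
After op 4 (add /qs 48): {"mup":{"r":98,"te":43},"qs":48,"s":[59,77,74,23]}
After op 5 (replace /s/0 74): {"mup":{"r":98,"te":43},"qs":48,"s":[74,77,74,23]}
After op 6 (add /mup/yv 74): {"mup":{"r":98,"te":43,"yv":74},"qs":48,"s":[74,77,74,23]}
After op 7 (replace /mup/r 30): {"mup":{"r":30,"te":43,"yv":74},"qs":48,"s":[74,77,74,23]}
After op 8 (add /un 33): {"mup":{"r":30,"te":43,"yv":74},"qs":48,"s":[74,77,74,23],"un":33}
After op 9 (replace /mup/r 90): {"mup":{"r":90,"te":43,"yv":74},"qs":48,"s":[74,77,74,23],"un":33}
After op 10 (replace /qs 31): {"mup":{"r":90,"te":43,"yv":74},"qs":31,"s":[74,77,74,23],"un":33}
After op 11 (add /if 99): {"if":99,"mup":{"r":90,"te":43,"yv":74},"qs":31,"s":[74,77,74,23],"un":33}
After op 12 (add /s/4 2): {"if":99,"mup":{"r":90,"te":43,"yv":74},"qs":31,"s":[74,77,74,23,2],"un":33}
After op 13 (add /s/0 46): {"if":99,"mup":{"r":90,"te":43,"yv":74},"qs":31,"s":[46,74,77,74,23,2],"un":33}
After op 14 (replace /s 7): {"if":99,"mup":{"r":90,"te":43,"yv":74},"qs":31,"s":7,"un":33}
After op 15 (replace /s 26): {"if":99,"mup":{"r":90,"te":43,"yv":74},"qs":31,"s":26,"un":33}
After op 16 (replace /mup/yv 19): {"if":99,"mup":{"r":90,"te":43,"yv":19},"qs":31,"s":26,"un":33}
After op 17 (add /qs 59): {"if":99,"mup":{"r":90,"te":43,"yv":19},"qs":59,"s":26,"un":33}
After op 18 (add /uq 79): {"if":99,"mup":{"r":90,"te":43,"yv":19},"qs":59,"s":26,"un":33,"uq":79}
After op 19 (add /em 69): {"em":69,"if":99,"mup":{"r":90,"te":43,"yv":19},"qs":59,"s":26,"un":33,"uq":79}
After op 20 (add /mup/lpi 85): {"em":69,"if":99,"mup":{"lpi":85,"r":90,"te":43,"yv":19},"qs":59,"s":26,"un":33,"uq":79}
After op 21 (add /mup/bn 10): {"em":69,"if":99,"mup":{"bn":10,"lpi":85,"r":90,"te":43,"yv":19},"qs":59,"s":26,"un":33,"uq":79}
After op 22 (replace /mup/r 20): {"em":69,"if":99,"mup":{"bn":10,"lpi":85,"r":20,"te":43,"yv":19},"qs":59,"s":26,"un":33,"uq":79}
Size at the root: 7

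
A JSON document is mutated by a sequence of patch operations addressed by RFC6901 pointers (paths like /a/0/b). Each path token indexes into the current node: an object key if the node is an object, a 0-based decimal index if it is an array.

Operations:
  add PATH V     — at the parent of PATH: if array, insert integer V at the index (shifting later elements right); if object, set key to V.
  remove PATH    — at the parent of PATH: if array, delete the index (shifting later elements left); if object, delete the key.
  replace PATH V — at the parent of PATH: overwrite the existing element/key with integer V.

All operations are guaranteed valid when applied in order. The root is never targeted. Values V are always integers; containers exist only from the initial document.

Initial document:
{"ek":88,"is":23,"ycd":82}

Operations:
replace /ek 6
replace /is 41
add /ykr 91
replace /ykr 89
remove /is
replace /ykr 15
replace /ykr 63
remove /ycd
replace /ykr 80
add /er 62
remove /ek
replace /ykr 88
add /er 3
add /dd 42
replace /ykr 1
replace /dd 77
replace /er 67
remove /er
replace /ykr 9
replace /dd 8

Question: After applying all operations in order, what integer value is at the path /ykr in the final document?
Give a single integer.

Answer: 9

Derivation:
After op 1 (replace /ek 6): {"ek":6,"is":23,"ycd":82}
After op 2 (replace /is 41): {"ek":6,"is":41,"ycd":82}
After op 3 (add /ykr 91): {"ek":6,"is":41,"ycd":82,"ykr":91}
After op 4 (replace /ykr 89): {"ek":6,"is":41,"ycd":82,"ykr":89}
After op 5 (remove /is): {"ek":6,"ycd":82,"ykr":89}
After op 6 (replace /ykr 15): {"ek":6,"ycd":82,"ykr":15}
After op 7 (replace /ykr 63): {"ek":6,"ycd":82,"ykr":63}
After op 8 (remove /ycd): {"ek":6,"ykr":63}
After op 9 (replace /ykr 80): {"ek":6,"ykr":80}
After op 10 (add /er 62): {"ek":6,"er":62,"ykr":80}
After op 11 (remove /ek): {"er":62,"ykr":80}
After op 12 (replace /ykr 88): {"er":62,"ykr":88}
After op 13 (add /er 3): {"er":3,"ykr":88}
After op 14 (add /dd 42): {"dd":42,"er":3,"ykr":88}
After op 15 (replace /ykr 1): {"dd":42,"er":3,"ykr":1}
After op 16 (replace /dd 77): {"dd":77,"er":3,"ykr":1}
After op 17 (replace /er 67): {"dd":77,"er":67,"ykr":1}
After op 18 (remove /er): {"dd":77,"ykr":1}
After op 19 (replace /ykr 9): {"dd":77,"ykr":9}
After op 20 (replace /dd 8): {"dd":8,"ykr":9}
Value at /ykr: 9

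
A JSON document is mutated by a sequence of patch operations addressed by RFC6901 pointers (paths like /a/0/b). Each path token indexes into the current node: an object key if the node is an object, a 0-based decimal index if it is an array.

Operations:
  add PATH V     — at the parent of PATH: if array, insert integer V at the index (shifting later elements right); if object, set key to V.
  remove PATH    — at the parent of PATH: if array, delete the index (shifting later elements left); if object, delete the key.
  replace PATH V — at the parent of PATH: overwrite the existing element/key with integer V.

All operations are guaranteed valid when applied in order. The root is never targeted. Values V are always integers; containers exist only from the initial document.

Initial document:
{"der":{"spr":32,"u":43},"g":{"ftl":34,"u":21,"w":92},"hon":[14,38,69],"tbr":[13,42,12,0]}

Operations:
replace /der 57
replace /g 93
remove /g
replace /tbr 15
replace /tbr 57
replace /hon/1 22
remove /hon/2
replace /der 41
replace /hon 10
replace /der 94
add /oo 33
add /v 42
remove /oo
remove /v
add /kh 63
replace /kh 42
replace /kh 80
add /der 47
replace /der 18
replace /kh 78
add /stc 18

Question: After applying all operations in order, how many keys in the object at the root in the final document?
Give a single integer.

After op 1 (replace /der 57): {"der":57,"g":{"ftl":34,"u":21,"w":92},"hon":[14,38,69],"tbr":[13,42,12,0]}
After op 2 (replace /g 93): {"der":57,"g":93,"hon":[14,38,69],"tbr":[13,42,12,0]}
After op 3 (remove /g): {"der":57,"hon":[14,38,69],"tbr":[13,42,12,0]}
After op 4 (replace /tbr 15): {"der":57,"hon":[14,38,69],"tbr":15}
After op 5 (replace /tbr 57): {"der":57,"hon":[14,38,69],"tbr":57}
After op 6 (replace /hon/1 22): {"der":57,"hon":[14,22,69],"tbr":57}
After op 7 (remove /hon/2): {"der":57,"hon":[14,22],"tbr":57}
After op 8 (replace /der 41): {"der":41,"hon":[14,22],"tbr":57}
After op 9 (replace /hon 10): {"der":41,"hon":10,"tbr":57}
After op 10 (replace /der 94): {"der":94,"hon":10,"tbr":57}
After op 11 (add /oo 33): {"der":94,"hon":10,"oo":33,"tbr":57}
After op 12 (add /v 42): {"der":94,"hon":10,"oo":33,"tbr":57,"v":42}
After op 13 (remove /oo): {"der":94,"hon":10,"tbr":57,"v":42}
After op 14 (remove /v): {"der":94,"hon":10,"tbr":57}
After op 15 (add /kh 63): {"der":94,"hon":10,"kh":63,"tbr":57}
After op 16 (replace /kh 42): {"der":94,"hon":10,"kh":42,"tbr":57}
After op 17 (replace /kh 80): {"der":94,"hon":10,"kh":80,"tbr":57}
After op 18 (add /der 47): {"der":47,"hon":10,"kh":80,"tbr":57}
After op 19 (replace /der 18): {"der":18,"hon":10,"kh":80,"tbr":57}
After op 20 (replace /kh 78): {"der":18,"hon":10,"kh":78,"tbr":57}
After op 21 (add /stc 18): {"der":18,"hon":10,"kh":78,"stc":18,"tbr":57}
Size at the root: 5

Answer: 5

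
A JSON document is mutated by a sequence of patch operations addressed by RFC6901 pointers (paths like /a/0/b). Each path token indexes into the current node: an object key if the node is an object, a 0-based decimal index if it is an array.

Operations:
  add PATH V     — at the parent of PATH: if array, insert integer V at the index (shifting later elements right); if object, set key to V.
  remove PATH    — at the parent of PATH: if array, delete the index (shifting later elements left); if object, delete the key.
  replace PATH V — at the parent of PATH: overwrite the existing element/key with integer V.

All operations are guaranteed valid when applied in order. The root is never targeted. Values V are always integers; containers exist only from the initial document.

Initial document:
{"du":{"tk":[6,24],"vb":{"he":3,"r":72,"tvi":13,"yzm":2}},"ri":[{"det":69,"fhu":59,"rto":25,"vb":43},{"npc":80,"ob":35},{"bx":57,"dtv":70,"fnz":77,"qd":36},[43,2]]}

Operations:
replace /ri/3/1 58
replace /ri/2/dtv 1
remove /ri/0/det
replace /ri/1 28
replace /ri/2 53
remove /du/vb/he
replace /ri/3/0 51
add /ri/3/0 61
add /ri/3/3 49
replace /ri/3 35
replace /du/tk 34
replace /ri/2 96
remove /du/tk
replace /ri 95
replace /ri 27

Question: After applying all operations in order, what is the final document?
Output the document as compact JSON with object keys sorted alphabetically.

After op 1 (replace /ri/3/1 58): {"du":{"tk":[6,24],"vb":{"he":3,"r":72,"tvi":13,"yzm":2}},"ri":[{"det":69,"fhu":59,"rto":25,"vb":43},{"npc":80,"ob":35},{"bx":57,"dtv":70,"fnz":77,"qd":36},[43,58]]}
After op 2 (replace /ri/2/dtv 1): {"du":{"tk":[6,24],"vb":{"he":3,"r":72,"tvi":13,"yzm":2}},"ri":[{"det":69,"fhu":59,"rto":25,"vb":43},{"npc":80,"ob":35},{"bx":57,"dtv":1,"fnz":77,"qd":36},[43,58]]}
After op 3 (remove /ri/0/det): {"du":{"tk":[6,24],"vb":{"he":3,"r":72,"tvi":13,"yzm":2}},"ri":[{"fhu":59,"rto":25,"vb":43},{"npc":80,"ob":35},{"bx":57,"dtv":1,"fnz":77,"qd":36},[43,58]]}
After op 4 (replace /ri/1 28): {"du":{"tk":[6,24],"vb":{"he":3,"r":72,"tvi":13,"yzm":2}},"ri":[{"fhu":59,"rto":25,"vb":43},28,{"bx":57,"dtv":1,"fnz":77,"qd":36},[43,58]]}
After op 5 (replace /ri/2 53): {"du":{"tk":[6,24],"vb":{"he":3,"r":72,"tvi":13,"yzm":2}},"ri":[{"fhu":59,"rto":25,"vb":43},28,53,[43,58]]}
After op 6 (remove /du/vb/he): {"du":{"tk":[6,24],"vb":{"r":72,"tvi":13,"yzm":2}},"ri":[{"fhu":59,"rto":25,"vb":43},28,53,[43,58]]}
After op 7 (replace /ri/3/0 51): {"du":{"tk":[6,24],"vb":{"r":72,"tvi":13,"yzm":2}},"ri":[{"fhu":59,"rto":25,"vb":43},28,53,[51,58]]}
After op 8 (add /ri/3/0 61): {"du":{"tk":[6,24],"vb":{"r":72,"tvi":13,"yzm":2}},"ri":[{"fhu":59,"rto":25,"vb":43},28,53,[61,51,58]]}
After op 9 (add /ri/3/3 49): {"du":{"tk":[6,24],"vb":{"r":72,"tvi":13,"yzm":2}},"ri":[{"fhu":59,"rto":25,"vb":43},28,53,[61,51,58,49]]}
After op 10 (replace /ri/3 35): {"du":{"tk":[6,24],"vb":{"r":72,"tvi":13,"yzm":2}},"ri":[{"fhu":59,"rto":25,"vb":43},28,53,35]}
After op 11 (replace /du/tk 34): {"du":{"tk":34,"vb":{"r":72,"tvi":13,"yzm":2}},"ri":[{"fhu":59,"rto":25,"vb":43},28,53,35]}
After op 12 (replace /ri/2 96): {"du":{"tk":34,"vb":{"r":72,"tvi":13,"yzm":2}},"ri":[{"fhu":59,"rto":25,"vb":43},28,96,35]}
After op 13 (remove /du/tk): {"du":{"vb":{"r":72,"tvi":13,"yzm":2}},"ri":[{"fhu":59,"rto":25,"vb":43},28,96,35]}
After op 14 (replace /ri 95): {"du":{"vb":{"r":72,"tvi":13,"yzm":2}},"ri":95}
After op 15 (replace /ri 27): {"du":{"vb":{"r":72,"tvi":13,"yzm":2}},"ri":27}

Answer: {"du":{"vb":{"r":72,"tvi":13,"yzm":2}},"ri":27}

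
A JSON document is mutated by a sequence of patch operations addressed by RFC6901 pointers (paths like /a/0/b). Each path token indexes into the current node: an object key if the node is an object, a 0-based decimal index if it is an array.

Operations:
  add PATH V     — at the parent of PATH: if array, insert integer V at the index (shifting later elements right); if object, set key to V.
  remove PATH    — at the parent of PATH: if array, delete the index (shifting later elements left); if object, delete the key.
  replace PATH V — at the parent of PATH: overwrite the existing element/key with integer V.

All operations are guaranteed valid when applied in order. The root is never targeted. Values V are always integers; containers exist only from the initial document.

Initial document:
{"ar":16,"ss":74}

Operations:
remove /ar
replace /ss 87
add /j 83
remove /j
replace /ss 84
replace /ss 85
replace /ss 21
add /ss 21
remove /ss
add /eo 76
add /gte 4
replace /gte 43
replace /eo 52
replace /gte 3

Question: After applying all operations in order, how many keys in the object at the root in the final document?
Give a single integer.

After op 1 (remove /ar): {"ss":74}
After op 2 (replace /ss 87): {"ss":87}
After op 3 (add /j 83): {"j":83,"ss":87}
After op 4 (remove /j): {"ss":87}
After op 5 (replace /ss 84): {"ss":84}
After op 6 (replace /ss 85): {"ss":85}
After op 7 (replace /ss 21): {"ss":21}
After op 8 (add /ss 21): {"ss":21}
After op 9 (remove /ss): {}
After op 10 (add /eo 76): {"eo":76}
After op 11 (add /gte 4): {"eo":76,"gte":4}
After op 12 (replace /gte 43): {"eo":76,"gte":43}
After op 13 (replace /eo 52): {"eo":52,"gte":43}
After op 14 (replace /gte 3): {"eo":52,"gte":3}
Size at the root: 2

Answer: 2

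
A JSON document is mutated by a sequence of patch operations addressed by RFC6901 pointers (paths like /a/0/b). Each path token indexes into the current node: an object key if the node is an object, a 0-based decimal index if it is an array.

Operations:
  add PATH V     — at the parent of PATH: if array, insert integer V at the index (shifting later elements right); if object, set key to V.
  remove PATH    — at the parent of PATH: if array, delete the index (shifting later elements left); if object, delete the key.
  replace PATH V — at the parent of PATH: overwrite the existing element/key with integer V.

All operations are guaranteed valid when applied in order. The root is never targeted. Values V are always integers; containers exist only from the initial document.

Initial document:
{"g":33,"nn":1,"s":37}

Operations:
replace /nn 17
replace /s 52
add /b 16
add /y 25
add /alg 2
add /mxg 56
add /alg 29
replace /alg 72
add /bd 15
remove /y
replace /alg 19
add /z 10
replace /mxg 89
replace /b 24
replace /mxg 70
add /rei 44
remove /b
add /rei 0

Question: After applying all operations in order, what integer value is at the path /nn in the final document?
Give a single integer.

Answer: 17

Derivation:
After op 1 (replace /nn 17): {"g":33,"nn":17,"s":37}
After op 2 (replace /s 52): {"g":33,"nn":17,"s":52}
After op 3 (add /b 16): {"b":16,"g":33,"nn":17,"s":52}
After op 4 (add /y 25): {"b":16,"g":33,"nn":17,"s":52,"y":25}
After op 5 (add /alg 2): {"alg":2,"b":16,"g":33,"nn":17,"s":52,"y":25}
After op 6 (add /mxg 56): {"alg":2,"b":16,"g":33,"mxg":56,"nn":17,"s":52,"y":25}
After op 7 (add /alg 29): {"alg":29,"b":16,"g":33,"mxg":56,"nn":17,"s":52,"y":25}
After op 8 (replace /alg 72): {"alg":72,"b":16,"g":33,"mxg":56,"nn":17,"s":52,"y":25}
After op 9 (add /bd 15): {"alg":72,"b":16,"bd":15,"g":33,"mxg":56,"nn":17,"s":52,"y":25}
After op 10 (remove /y): {"alg":72,"b":16,"bd":15,"g":33,"mxg":56,"nn":17,"s":52}
After op 11 (replace /alg 19): {"alg":19,"b":16,"bd":15,"g":33,"mxg":56,"nn":17,"s":52}
After op 12 (add /z 10): {"alg":19,"b":16,"bd":15,"g":33,"mxg":56,"nn":17,"s":52,"z":10}
After op 13 (replace /mxg 89): {"alg":19,"b":16,"bd":15,"g":33,"mxg":89,"nn":17,"s":52,"z":10}
After op 14 (replace /b 24): {"alg":19,"b":24,"bd":15,"g":33,"mxg":89,"nn":17,"s":52,"z":10}
After op 15 (replace /mxg 70): {"alg":19,"b":24,"bd":15,"g":33,"mxg":70,"nn":17,"s":52,"z":10}
After op 16 (add /rei 44): {"alg":19,"b":24,"bd":15,"g":33,"mxg":70,"nn":17,"rei":44,"s":52,"z":10}
After op 17 (remove /b): {"alg":19,"bd":15,"g":33,"mxg":70,"nn":17,"rei":44,"s":52,"z":10}
After op 18 (add /rei 0): {"alg":19,"bd":15,"g":33,"mxg":70,"nn":17,"rei":0,"s":52,"z":10}
Value at /nn: 17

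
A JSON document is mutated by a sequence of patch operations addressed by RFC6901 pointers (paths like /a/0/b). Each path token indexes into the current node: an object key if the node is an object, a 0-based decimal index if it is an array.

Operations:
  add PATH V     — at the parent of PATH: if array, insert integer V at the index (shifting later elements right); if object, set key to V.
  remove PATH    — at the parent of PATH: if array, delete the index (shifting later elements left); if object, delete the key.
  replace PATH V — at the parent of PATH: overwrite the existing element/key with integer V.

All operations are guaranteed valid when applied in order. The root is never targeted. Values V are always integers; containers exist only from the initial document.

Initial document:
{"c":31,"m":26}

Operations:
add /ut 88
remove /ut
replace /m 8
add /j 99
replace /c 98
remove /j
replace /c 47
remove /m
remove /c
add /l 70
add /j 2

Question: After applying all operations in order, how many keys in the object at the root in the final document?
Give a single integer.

After op 1 (add /ut 88): {"c":31,"m":26,"ut":88}
After op 2 (remove /ut): {"c":31,"m":26}
After op 3 (replace /m 8): {"c":31,"m":8}
After op 4 (add /j 99): {"c":31,"j":99,"m":8}
After op 5 (replace /c 98): {"c":98,"j":99,"m":8}
After op 6 (remove /j): {"c":98,"m":8}
After op 7 (replace /c 47): {"c":47,"m":8}
After op 8 (remove /m): {"c":47}
After op 9 (remove /c): {}
After op 10 (add /l 70): {"l":70}
After op 11 (add /j 2): {"j":2,"l":70}
Size at the root: 2

Answer: 2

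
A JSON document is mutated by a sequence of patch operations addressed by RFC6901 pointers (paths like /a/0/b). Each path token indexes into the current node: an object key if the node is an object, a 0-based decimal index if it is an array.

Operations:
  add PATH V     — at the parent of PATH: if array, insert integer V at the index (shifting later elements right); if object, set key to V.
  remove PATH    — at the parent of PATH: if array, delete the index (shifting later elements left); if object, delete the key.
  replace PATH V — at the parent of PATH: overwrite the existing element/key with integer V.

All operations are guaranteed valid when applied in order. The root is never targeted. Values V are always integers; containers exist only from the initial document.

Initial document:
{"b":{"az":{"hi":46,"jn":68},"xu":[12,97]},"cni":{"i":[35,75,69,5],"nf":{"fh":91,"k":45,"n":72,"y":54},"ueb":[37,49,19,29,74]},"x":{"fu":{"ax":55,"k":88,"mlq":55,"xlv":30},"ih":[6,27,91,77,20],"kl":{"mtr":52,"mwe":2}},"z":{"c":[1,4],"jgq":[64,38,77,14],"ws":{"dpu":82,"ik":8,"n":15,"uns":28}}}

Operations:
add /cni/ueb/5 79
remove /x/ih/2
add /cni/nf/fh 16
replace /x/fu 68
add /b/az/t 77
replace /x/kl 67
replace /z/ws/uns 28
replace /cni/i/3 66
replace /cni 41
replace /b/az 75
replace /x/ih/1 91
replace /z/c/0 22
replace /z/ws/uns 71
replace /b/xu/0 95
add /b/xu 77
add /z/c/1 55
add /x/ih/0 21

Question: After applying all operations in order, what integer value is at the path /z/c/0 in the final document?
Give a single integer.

Answer: 22

Derivation:
After op 1 (add /cni/ueb/5 79): {"b":{"az":{"hi":46,"jn":68},"xu":[12,97]},"cni":{"i":[35,75,69,5],"nf":{"fh":91,"k":45,"n":72,"y":54},"ueb":[37,49,19,29,74,79]},"x":{"fu":{"ax":55,"k":88,"mlq":55,"xlv":30},"ih":[6,27,91,77,20],"kl":{"mtr":52,"mwe":2}},"z":{"c":[1,4],"jgq":[64,38,77,14],"ws":{"dpu":82,"ik":8,"n":15,"uns":28}}}
After op 2 (remove /x/ih/2): {"b":{"az":{"hi":46,"jn":68},"xu":[12,97]},"cni":{"i":[35,75,69,5],"nf":{"fh":91,"k":45,"n":72,"y":54},"ueb":[37,49,19,29,74,79]},"x":{"fu":{"ax":55,"k":88,"mlq":55,"xlv":30},"ih":[6,27,77,20],"kl":{"mtr":52,"mwe":2}},"z":{"c":[1,4],"jgq":[64,38,77,14],"ws":{"dpu":82,"ik":8,"n":15,"uns":28}}}
After op 3 (add /cni/nf/fh 16): {"b":{"az":{"hi":46,"jn":68},"xu":[12,97]},"cni":{"i":[35,75,69,5],"nf":{"fh":16,"k":45,"n":72,"y":54},"ueb":[37,49,19,29,74,79]},"x":{"fu":{"ax":55,"k":88,"mlq":55,"xlv":30},"ih":[6,27,77,20],"kl":{"mtr":52,"mwe":2}},"z":{"c":[1,4],"jgq":[64,38,77,14],"ws":{"dpu":82,"ik":8,"n":15,"uns":28}}}
After op 4 (replace /x/fu 68): {"b":{"az":{"hi":46,"jn":68},"xu":[12,97]},"cni":{"i":[35,75,69,5],"nf":{"fh":16,"k":45,"n":72,"y":54},"ueb":[37,49,19,29,74,79]},"x":{"fu":68,"ih":[6,27,77,20],"kl":{"mtr":52,"mwe":2}},"z":{"c":[1,4],"jgq":[64,38,77,14],"ws":{"dpu":82,"ik":8,"n":15,"uns":28}}}
After op 5 (add /b/az/t 77): {"b":{"az":{"hi":46,"jn":68,"t":77},"xu":[12,97]},"cni":{"i":[35,75,69,5],"nf":{"fh":16,"k":45,"n":72,"y":54},"ueb":[37,49,19,29,74,79]},"x":{"fu":68,"ih":[6,27,77,20],"kl":{"mtr":52,"mwe":2}},"z":{"c":[1,4],"jgq":[64,38,77,14],"ws":{"dpu":82,"ik":8,"n":15,"uns":28}}}
After op 6 (replace /x/kl 67): {"b":{"az":{"hi":46,"jn":68,"t":77},"xu":[12,97]},"cni":{"i":[35,75,69,5],"nf":{"fh":16,"k":45,"n":72,"y":54},"ueb":[37,49,19,29,74,79]},"x":{"fu":68,"ih":[6,27,77,20],"kl":67},"z":{"c":[1,4],"jgq":[64,38,77,14],"ws":{"dpu":82,"ik":8,"n":15,"uns":28}}}
After op 7 (replace /z/ws/uns 28): {"b":{"az":{"hi":46,"jn":68,"t":77},"xu":[12,97]},"cni":{"i":[35,75,69,5],"nf":{"fh":16,"k":45,"n":72,"y":54},"ueb":[37,49,19,29,74,79]},"x":{"fu":68,"ih":[6,27,77,20],"kl":67},"z":{"c":[1,4],"jgq":[64,38,77,14],"ws":{"dpu":82,"ik":8,"n":15,"uns":28}}}
After op 8 (replace /cni/i/3 66): {"b":{"az":{"hi":46,"jn":68,"t":77},"xu":[12,97]},"cni":{"i":[35,75,69,66],"nf":{"fh":16,"k":45,"n":72,"y":54},"ueb":[37,49,19,29,74,79]},"x":{"fu":68,"ih":[6,27,77,20],"kl":67},"z":{"c":[1,4],"jgq":[64,38,77,14],"ws":{"dpu":82,"ik":8,"n":15,"uns":28}}}
After op 9 (replace /cni 41): {"b":{"az":{"hi":46,"jn":68,"t":77},"xu":[12,97]},"cni":41,"x":{"fu":68,"ih":[6,27,77,20],"kl":67},"z":{"c":[1,4],"jgq":[64,38,77,14],"ws":{"dpu":82,"ik":8,"n":15,"uns":28}}}
After op 10 (replace /b/az 75): {"b":{"az":75,"xu":[12,97]},"cni":41,"x":{"fu":68,"ih":[6,27,77,20],"kl":67},"z":{"c":[1,4],"jgq":[64,38,77,14],"ws":{"dpu":82,"ik":8,"n":15,"uns":28}}}
After op 11 (replace /x/ih/1 91): {"b":{"az":75,"xu":[12,97]},"cni":41,"x":{"fu":68,"ih":[6,91,77,20],"kl":67},"z":{"c":[1,4],"jgq":[64,38,77,14],"ws":{"dpu":82,"ik":8,"n":15,"uns":28}}}
After op 12 (replace /z/c/0 22): {"b":{"az":75,"xu":[12,97]},"cni":41,"x":{"fu":68,"ih":[6,91,77,20],"kl":67},"z":{"c":[22,4],"jgq":[64,38,77,14],"ws":{"dpu":82,"ik":8,"n":15,"uns":28}}}
After op 13 (replace /z/ws/uns 71): {"b":{"az":75,"xu":[12,97]},"cni":41,"x":{"fu":68,"ih":[6,91,77,20],"kl":67},"z":{"c":[22,4],"jgq":[64,38,77,14],"ws":{"dpu":82,"ik":8,"n":15,"uns":71}}}
After op 14 (replace /b/xu/0 95): {"b":{"az":75,"xu":[95,97]},"cni":41,"x":{"fu":68,"ih":[6,91,77,20],"kl":67},"z":{"c":[22,4],"jgq":[64,38,77,14],"ws":{"dpu":82,"ik":8,"n":15,"uns":71}}}
After op 15 (add /b/xu 77): {"b":{"az":75,"xu":77},"cni":41,"x":{"fu":68,"ih":[6,91,77,20],"kl":67},"z":{"c":[22,4],"jgq":[64,38,77,14],"ws":{"dpu":82,"ik":8,"n":15,"uns":71}}}
After op 16 (add /z/c/1 55): {"b":{"az":75,"xu":77},"cni":41,"x":{"fu":68,"ih":[6,91,77,20],"kl":67},"z":{"c":[22,55,4],"jgq":[64,38,77,14],"ws":{"dpu":82,"ik":8,"n":15,"uns":71}}}
After op 17 (add /x/ih/0 21): {"b":{"az":75,"xu":77},"cni":41,"x":{"fu":68,"ih":[21,6,91,77,20],"kl":67},"z":{"c":[22,55,4],"jgq":[64,38,77,14],"ws":{"dpu":82,"ik":8,"n":15,"uns":71}}}
Value at /z/c/0: 22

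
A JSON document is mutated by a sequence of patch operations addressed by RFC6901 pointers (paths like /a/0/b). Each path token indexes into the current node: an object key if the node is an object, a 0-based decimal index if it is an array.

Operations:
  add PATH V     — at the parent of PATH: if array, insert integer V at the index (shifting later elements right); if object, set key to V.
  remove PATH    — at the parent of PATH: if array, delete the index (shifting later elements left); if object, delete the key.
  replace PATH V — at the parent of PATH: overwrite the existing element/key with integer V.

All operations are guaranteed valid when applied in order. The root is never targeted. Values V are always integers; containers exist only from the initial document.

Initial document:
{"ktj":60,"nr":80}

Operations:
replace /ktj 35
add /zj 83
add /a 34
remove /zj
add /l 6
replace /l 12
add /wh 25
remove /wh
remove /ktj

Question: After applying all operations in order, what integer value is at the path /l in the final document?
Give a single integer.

After op 1 (replace /ktj 35): {"ktj":35,"nr":80}
After op 2 (add /zj 83): {"ktj":35,"nr":80,"zj":83}
After op 3 (add /a 34): {"a":34,"ktj":35,"nr":80,"zj":83}
After op 4 (remove /zj): {"a":34,"ktj":35,"nr":80}
After op 5 (add /l 6): {"a":34,"ktj":35,"l":6,"nr":80}
After op 6 (replace /l 12): {"a":34,"ktj":35,"l":12,"nr":80}
After op 7 (add /wh 25): {"a":34,"ktj":35,"l":12,"nr":80,"wh":25}
After op 8 (remove /wh): {"a":34,"ktj":35,"l":12,"nr":80}
After op 9 (remove /ktj): {"a":34,"l":12,"nr":80}
Value at /l: 12

Answer: 12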